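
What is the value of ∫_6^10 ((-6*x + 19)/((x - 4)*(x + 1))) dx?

-5*log(11) - log(3) + 5*log(7)

Factor the denominator: x**2 - 3*x - 4 = (x + 1)(x - 4).
Partial fractions: (-6*x + 19)/((x - 4)*(x + 1)) = -5/(x + 1) - 1/(x - 4).
An antiderivative is F(x) = -log(x - 4) - 5*log(x + 1).
Then F(10) - F(6) = (-5*log(11) - log(3) - log(2)) - (-5*log(7) - log(2)) = -5*log(11) - log(3) + 5*log(7).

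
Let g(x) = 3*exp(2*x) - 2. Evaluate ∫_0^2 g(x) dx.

-11/2 + 3*exp(4)/2

An antiderivative is F(x) = 3*exp(2*x)/2 - 2*x.
Then F(2) - F(0) = (-4 + 3*exp(4)/2) - (3/2) = -11/2 + 3*exp(4)/2.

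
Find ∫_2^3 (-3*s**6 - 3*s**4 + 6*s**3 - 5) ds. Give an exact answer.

-64157/70

By the power rule, an antiderivative is F(s) = -3*s**7/7 - 3*s**5/5 + 3*s**4/2 - 5*s.
Then F(3) - F(2) = (-68361/70) - (-2102/35) = -64157/70.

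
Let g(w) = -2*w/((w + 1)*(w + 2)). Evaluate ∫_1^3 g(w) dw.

Factor the denominator: w**2 + 3*w + 2 = (w + 2)(w + 1).
Partial fractions: -2*w/((w + 1)*(w + 2)) = -4/(w + 2) + 2/(w + 1).
An antiderivative is F(w) = 2*log(w + 1) - 4*log(w + 2).
Then F(3) - F(1) = (-4*log(5) + 4*log(2)) - (log(4/81)) = -4*log(5) + 2*log(2) + 4*log(3).

-4*log(5) + 2*log(2) + 4*log(3)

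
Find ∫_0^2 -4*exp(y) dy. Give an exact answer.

4 - 4*exp(2)

An antiderivative is F(y) = -4*exp(y).
Then F(2) - F(0) = (-4*exp(2)) - (-4) = 4 - 4*exp(2).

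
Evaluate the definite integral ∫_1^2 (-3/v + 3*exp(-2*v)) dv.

-3*log(2) - 3*exp(-4)/2 + 3*exp(-2)/2

An antiderivative is F(v) = -3*log(v) - 3*exp(-2*v)/2.
Then F(2) - F(1) = (-3*log(2) - 3*exp(-4)/2) - (-3*exp(-2)/2) = -3*log(2) - 3*exp(-4)/2 + 3*exp(-2)/2.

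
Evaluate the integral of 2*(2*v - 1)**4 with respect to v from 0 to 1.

Let u = 2*v - 1, so du = 2 dv. When v = 0, u = -1; when v = 1, u = 1.
The integral becomes ∫ u**4 du from -1 to 1, with antiderivative u**5/5.
Back in v: F(v) = (2*v - 1)**5/5.
Then F(1) - F(0) = (1/5) - (-1/5) = 2/5.

2/5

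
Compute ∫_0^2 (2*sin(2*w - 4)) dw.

Let u = 2*w - 4, so du = 2 dw. When w = 0, u = -4; when w = 2, u = 0.
The integral becomes ∫ sin(u) du from -4 to 0, with antiderivative -cos(u).
Back in w: F(w) = -cos(2*w - 4).
Then F(2) - F(0) = (-1) - (-cos(4)) = -1 + cos(4).

-1 + cos(4)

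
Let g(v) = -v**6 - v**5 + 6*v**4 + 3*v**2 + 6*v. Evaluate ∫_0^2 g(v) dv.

By the power rule, an antiderivative is F(v) = -v**7/7 - v**6/6 + 6*v**5/5 + v**3 + 3*v**2.
Then F(2) - F(0) = (3092/105) - (0) = 3092/105.

3092/105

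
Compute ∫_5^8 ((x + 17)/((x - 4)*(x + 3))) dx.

-2*log(11) + 12*log(2)

Factor the denominator: x**2 - x - 12 = (x + 3)(x - 4).
Partial fractions: (x + 17)/((x - 4)*(x + 3)) = -2/(x + 3) + 3/(x - 4).
An antiderivative is F(x) = 3*log(x - 4) - 2*log(x + 3).
Then F(8) - F(5) = (-2*log(11) + 6*log(2)) - (-log(64)) = -2*log(11) + 12*log(2).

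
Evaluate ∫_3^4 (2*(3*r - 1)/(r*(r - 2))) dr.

Factor the denominator: r**2 - 2*r = r(r - 2).
Partial fractions: 2*(3*r - 1)/(r*(r - 2)) = 1/r + 5/(r - 2).
An antiderivative is F(r) = log(r) + 5*log(r - 2).
Then F(4) - F(3) = (7*log(2)) - (log(3)) = -log(3) + 7*log(2).

-log(3) + 7*log(2)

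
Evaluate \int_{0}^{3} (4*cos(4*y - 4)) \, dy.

Let u = 4*y - 4, so du = 4 dy. When y = 0, u = -4; when y = 3, u = 8.
The integral becomes ∫ cos(u) du from -4 to 8, with antiderivative sin(u).
Back in y: F(y) = sin(4*y - 4).
Then F(3) - F(0) = (sin(8)) - (-sin(4)) = sin(4) + sin(8).

sin(4) + sin(8)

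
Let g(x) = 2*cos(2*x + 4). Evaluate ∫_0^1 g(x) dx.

sin(6) - sin(4)

Let u = 2*x + 4, so du = 2 dx. When x = 0, u = 4; when x = 1, u = 6.
The integral becomes ∫ cos(u) du from 4 to 6, with antiderivative sin(u).
Back in x: F(x) = sin(2*x + 4).
Then F(1) - F(0) = (sin(6)) - (sin(4)) = sin(6) - sin(4).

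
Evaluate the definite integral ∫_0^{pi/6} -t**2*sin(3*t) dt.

2/27 - pi/27

Integrate by parts twice (u = t^2, dv = -sin(3*t) dt).
An antiderivative is F(t) = t**2*cos(3*t)/3 - 2*t*sin(3*t)/9 - 2*cos(3*t)/27.
Then F(pi/6) - F(0) = (-pi/27) - (-2/27) = 2/27 - pi/27.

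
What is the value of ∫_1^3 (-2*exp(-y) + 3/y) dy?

An antiderivative is F(y) = 3*log(y) + 2*exp(-y).
Then F(3) - F(1) = (2*exp(-3) + 3*log(3)) - (2*exp(-1)) = -2*exp(-1) + 2*exp(-3) + 3*log(3).

-2*exp(-1) + 2*exp(-3) + 3*log(3)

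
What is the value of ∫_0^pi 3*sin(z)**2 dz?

3*pi/2

Use the identity sin^2(z) = (1 - cos(2*z))/2.
An antiderivative is F(z) = 3*z/2 - 3*sin(2*z)/4.
Then F(pi) - F(0) = (3*pi/2) - (0) = 3*pi/2.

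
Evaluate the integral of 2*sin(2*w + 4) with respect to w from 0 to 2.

cos(4) - cos(8)

Let u = 2*w + 4, so du = 2 dw. When w = 0, u = 4; when w = 2, u = 8.
The integral becomes ∫ sin(u) du from 4 to 8, with antiderivative -cos(u).
Back in w: F(w) = -cos(2*w + 4).
Then F(2) - F(0) = (-cos(8)) - (-cos(4)) = cos(4) - cos(8).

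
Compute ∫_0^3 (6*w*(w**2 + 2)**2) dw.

1323

Let u = w**2 + 2, so du = 2*w dw. When w = 0, u = 2; when w = 3, u = 11.
The integral becomes 3·∫ u**2 du from 2 to 11, with antiderivative u**3.
Back in w: F(w) = (w**2 + 2)**3.
Then F(3) - F(0) = (1331) - (8) = 1323.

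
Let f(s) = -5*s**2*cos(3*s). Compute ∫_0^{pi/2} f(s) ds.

Integrate by parts twice (u = s^2, dv = -5*cos(3*s) ds).
An antiderivative is F(s) = -5*s**2*sin(3*s)/3 - 10*s*cos(3*s)/9 + 10*sin(3*s)/27.
Then F(pi/2) - F(0) = (-10/27 + 5*pi**2/12) - (0) = -10/27 + 5*pi**2/12.

-10/27 + 5*pi**2/12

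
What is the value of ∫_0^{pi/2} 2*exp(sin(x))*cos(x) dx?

Let u = sin(x), so du = cos(x) dx. When x = 0, u = 0; when x = pi/2, u = 1.
The integral becomes 2·∫ exp(u) du from 0 to 1, with antiderivative 2*exp(u).
Back in x: F(x) = 2*exp(sin(x)).
Then F(pi/2) - F(0) = (2*E) - (2) = -2 + 2*E.

-2 + 2*E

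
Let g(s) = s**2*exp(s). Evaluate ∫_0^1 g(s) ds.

-2 + E

Integrate by parts twice (u = s^2, dv = exp(s) ds).
An antiderivative is F(s) = (s**2 - 2*s + 2)*exp(s).
Then F(1) - F(0) = (E) - (2) = -2 + E.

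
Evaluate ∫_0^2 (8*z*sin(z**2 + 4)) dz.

4*cos(4) - 4*cos(8)

Let u = z**2 + 4, so du = 2*z dz. When z = 0, u = 4; when z = 2, u = 8.
The integral becomes 4·∫ sin(u) du from 4 to 8, with antiderivative -4*cos(u).
Back in z: F(z) = -4*cos(z**2 + 4).
Then F(2) - F(0) = (-4*cos(8)) - (-4*cos(4)) = 4*cos(4) - 4*cos(8).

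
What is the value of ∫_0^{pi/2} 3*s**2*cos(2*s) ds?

Integrate by parts twice (u = s^2, dv = 3*cos(2*s) ds).
An antiderivative is F(s) = 3*s**2*sin(2*s)/2 + 3*s*cos(2*s)/2 - 3*sin(2*s)/4.
Then F(pi/2) - F(0) = (-3*pi/4) - (0) = -3*pi/4.

-3*pi/4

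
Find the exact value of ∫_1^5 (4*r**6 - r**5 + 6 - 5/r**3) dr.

By the power rule, an antiderivative is F(r) = 4*r**7/7 - r**6/6 + 6*r + 5/(2*r**2).
Then F(5) - F(1) = (4417223/105) - (187/21) = 1472096/35.

1472096/35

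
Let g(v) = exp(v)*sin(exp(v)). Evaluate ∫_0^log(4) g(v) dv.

cos(1) - cos(4)

Let u = exp(v), so du = exp(v) dv. When v = 0, u = 1; when v = log(4), u = 4.
The integral becomes ∫ sin(u) du from 1 to 4, with antiderivative -cos(u).
Back in v: F(v) = -cos(exp(v)).
Then F(log(4)) - F(0) = (-cos(4)) - (-cos(1)) = cos(1) - cos(4).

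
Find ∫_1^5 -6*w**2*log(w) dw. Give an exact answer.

248/3 - 250*log(5)

Integrate by parts once (u = ln w, dv = -6*w**2 dw).
An antiderivative is F(w) = -2*w**3*(3*log(w) - 1)/3.
Then F(5) - F(1) = (250/3 - 250*log(5)) - (2/3) = 248/3 - 250*log(5).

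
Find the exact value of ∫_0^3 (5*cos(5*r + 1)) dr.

-sin(1) + sin(16)

Let u = 5*r + 1, so du = 5 dr. When r = 0, u = 1; when r = 3, u = 16.
The integral becomes ∫ cos(u) du from 1 to 16, with antiderivative sin(u).
Back in r: F(r) = sin(5*r + 1).
Then F(3) - F(0) = (sin(16)) - (sin(1)) = -sin(1) + sin(16).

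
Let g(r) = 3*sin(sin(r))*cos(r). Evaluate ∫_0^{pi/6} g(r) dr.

Let u = sin(r), so du = cos(r) dr. When r = 0, u = 0; when r = pi/6, u = 1/2.
The integral becomes 3·∫ sin(u) du from 0 to 1/2, with antiderivative -3*cos(u).
Back in r: F(r) = -3*cos(sin(r)).
Then F(pi/6) - F(0) = (-3*cos(1/2)) - (-3) = 3 - 3*cos(1/2).

3 - 3*cos(1/2)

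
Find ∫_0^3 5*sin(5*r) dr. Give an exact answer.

Let u = 5*r, so du = 5 dr. When r = 0, u = 0; when r = 3, u = 15.
The integral becomes ∫ sin(u) du from 0 to 15, with antiderivative -cos(u).
Back in r: F(r) = -cos(5*r).
Then F(3) - F(0) = (-cos(15)) - (-1) = 1 - cos(15).

1 - cos(15)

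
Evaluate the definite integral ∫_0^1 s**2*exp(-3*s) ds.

2/27 - 17*exp(-3)/27

Integrate by parts twice (u = s^2, dv = exp(-3*s) ds).
An antiderivative is F(s) = (-9*s**2 - 6*s - 2)*exp(-3*s)/27.
Then F(1) - F(0) = (-17*exp(-3)/27) - (-2/27) = 2/27 - 17*exp(-3)/27.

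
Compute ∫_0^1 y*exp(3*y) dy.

1/9 + 2*exp(3)/9

Integrate by parts once (u = y, dv = exp(3*y) dy).
An antiderivative is F(y) = (3*y - 1)*exp(3*y)/9.
Then F(1) - F(0) = (2*exp(3)/9) - (-1/9) = 1/9 + 2*exp(3)/9.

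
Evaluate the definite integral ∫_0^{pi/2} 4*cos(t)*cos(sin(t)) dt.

4*sin(1)

Let u = sin(t), so du = cos(t) dt. When t = 0, u = 0; when t = pi/2, u = 1.
The integral becomes 4·∫ cos(u) du from 0 to 1, with antiderivative 4*sin(u).
Back in t: F(t) = 4*sin(sin(t)).
Then F(pi/2) - F(0) = (4*sin(1)) - (0) = 4*sin(1).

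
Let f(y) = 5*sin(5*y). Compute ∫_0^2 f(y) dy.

Let u = 5*y, so du = 5 dy. When y = 0, u = 0; when y = 2, u = 10.
The integral becomes ∫ sin(u) du from 0 to 10, with antiderivative -cos(u).
Back in y: F(y) = -cos(5*y).
Then F(2) - F(0) = (-cos(10)) - (-1) = 1 - cos(10).

1 - cos(10)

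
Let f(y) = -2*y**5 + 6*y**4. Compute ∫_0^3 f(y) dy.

243/5

By the power rule, an antiderivative is F(y) = -y**6/3 + 6*y**5/5.
Then F(3) - F(0) = (243/5) - (0) = 243/5.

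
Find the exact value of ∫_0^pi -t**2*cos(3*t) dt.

2*pi/9

Integrate by parts twice (u = t^2, dv = -cos(3*t) dt).
An antiderivative is F(t) = -t**2*sin(3*t)/3 - 2*t*cos(3*t)/9 + 2*sin(3*t)/27.
Then F(pi) - F(0) = (2*pi/9) - (0) = 2*pi/9.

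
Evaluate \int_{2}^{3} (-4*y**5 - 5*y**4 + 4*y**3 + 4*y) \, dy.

-1738/3

By the power rule, an antiderivative is F(y) = -2*y**6/3 - y**5 + y**4 + 2*y**2.
Then F(3) - F(2) = (-630) - (-152/3) = -1738/3.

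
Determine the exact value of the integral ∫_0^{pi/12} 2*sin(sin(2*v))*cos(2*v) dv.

1 - cos(1/2)

Let u = sin(2*v), so du = 2*cos(2*v) dv. When v = 0, u = 0; when v = pi/12, u = 1/2.
The integral becomes ∫ sin(u) du from 0 to 1/2, with antiderivative -cos(u).
Back in v: F(v) = -cos(sin(2*v)).
Then F(pi/12) - F(0) = (-cos(1/2)) - (-1) = 1 - cos(1/2).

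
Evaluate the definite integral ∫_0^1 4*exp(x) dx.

An antiderivative is F(x) = 4*exp(x).
Then F(1) - F(0) = (4*E) - (4) = -4 + 4*E.

-4 + 4*E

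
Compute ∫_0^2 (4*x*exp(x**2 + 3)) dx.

Let u = x**2 + 3, so du = 2*x dx. When x = 0, u = 3; when x = 2, u = 7.
The integral becomes 2·∫ exp(u) du from 3 to 7, with antiderivative 2*exp(u).
Back in x: F(x) = 2*exp(x**2 + 3).
Then F(2) - F(0) = (2*exp(7)) - (2*exp(3)) = -2*(1 - exp(4))*exp(3).

-2*(1 - exp(4))*exp(3)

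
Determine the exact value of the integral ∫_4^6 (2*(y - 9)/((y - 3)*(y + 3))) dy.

Factor the denominator: y**2 - 9 = (y + 3)(y - 3).
Partial fractions: 2*(y - 9)/((y - 3)*(y + 3)) = 4/(y + 3) - 2/(y - 3).
An antiderivative is F(y) = -2*log(y - 3) + 4*log(y + 3).
Then F(6) - F(4) = (6*log(3)) - (4*log(7)) = -4*log(7) + 6*log(3).

-4*log(7) + 6*log(3)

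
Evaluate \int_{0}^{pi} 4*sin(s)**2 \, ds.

Use the identity sin^2(s) = (1 - cos(2*s))/2.
An antiderivative is F(s) = 2*s - sin(2*s).
Then F(pi) - F(0) = (2*pi) - (0) = 2*pi.

2*pi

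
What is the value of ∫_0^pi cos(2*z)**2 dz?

Use the identity cos^2(2*z) = (1 + cos(4*z))/2.
An antiderivative is F(z) = z/2 + sin(4*z)/8.
Then F(pi) - F(0) = (pi/2) - (0) = pi/2.

pi/2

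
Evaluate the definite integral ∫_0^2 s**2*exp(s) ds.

Integrate by parts twice (u = s^2, dv = exp(s) ds).
An antiderivative is F(s) = (s**2 - 2*s + 2)*exp(s).
Then F(2) - F(0) = (2*exp(2)) - (2) = -2 + 2*exp(2).

-2 + 2*exp(2)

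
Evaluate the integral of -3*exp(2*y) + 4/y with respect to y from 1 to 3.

-3*exp(6)/2 + log(81) + 3*exp(2)/2

An antiderivative is F(y) = -3*exp(2*y)/2 + 4*log(y).
Then F(3) - F(1) = (-3*exp(6)/2 + log(81)) - (-3*exp(2)/2) = -3*exp(6)/2 + log(81) + 3*exp(2)/2.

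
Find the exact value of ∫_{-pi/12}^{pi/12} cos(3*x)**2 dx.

Use the identity cos^2(3*x) = (1 + cos(6*x))/2.
An antiderivative is F(x) = x/2 + sin(6*x)/12.
Then F(pi/12) - F(-pi/12) = (1/12 + pi/24) - (-pi/24 - 1/12) = 1/6 + pi/12.

1/6 + pi/12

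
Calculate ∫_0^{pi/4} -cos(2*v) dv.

An antiderivative is F(v) = -sin(2*v)/2.
Then F(pi/4) - F(0) = (-1/2) - (0) = -1/2.

-1/2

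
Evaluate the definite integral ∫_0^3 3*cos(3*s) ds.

Let u = 3*s, so du = 3 ds. When s = 0, u = 0; when s = 3, u = 9.
The integral becomes ∫ cos(u) du from 0 to 9, with antiderivative sin(u).
Back in s: F(s) = sin(3*s).
Then F(3) - F(0) = (sin(9)) - (0) = sin(9).

sin(9)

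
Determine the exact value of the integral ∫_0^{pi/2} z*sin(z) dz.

Integrate by parts once (u = z, dv = sin(z) dz).
An antiderivative is F(z) = -z*cos(z) + sin(z).
Then F(pi/2) - F(0) = (1) - (0) = 1.

1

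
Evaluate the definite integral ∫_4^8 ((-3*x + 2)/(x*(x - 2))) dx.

Factor the denominator: x**2 - 2*x = x(x - 2).
Partial fractions: (-3*x + 2)/(x*(x - 2)) = -1/x - 2/(x - 2).
An antiderivative is F(x) = -log(x) - 2*log(x - 2).
Then F(8) - F(4) = (-5*log(2) - 2*log(3)) - (-log(16)) = -log(18).

-log(18)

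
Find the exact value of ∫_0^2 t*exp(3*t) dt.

Integrate by parts once (u = t, dv = exp(3*t) dt).
An antiderivative is F(t) = (3*t - 1)*exp(3*t)/9.
Then F(2) - F(0) = (5*exp(6)/9) - (-1/9) = 1/9 + 5*exp(6)/9.

1/9 + 5*exp(6)/9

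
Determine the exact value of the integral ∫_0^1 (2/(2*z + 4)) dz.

Let u = 2*z + 4, so du = 2 dz. When z = 0, u = 4; when z = 1, u = 6.
The integral becomes ∫ 1/u du from 4 to 6, with antiderivative log(u).
Back in z: F(z) = log(2*z + 4).
Then F(1) - F(0) = (log(6)) - (log(4)) = log(3/2).

log(3/2)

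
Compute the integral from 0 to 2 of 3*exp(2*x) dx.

-3/2 + 3*exp(4)/2

An antiderivative is F(x) = 3*exp(2*x)/2.
Then F(2) - F(0) = (3*exp(4)/2) - (3/2) = -3/2 + 3*exp(4)/2.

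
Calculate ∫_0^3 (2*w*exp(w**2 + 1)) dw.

-exp(1) + exp(10)

Let u = w**2 + 1, so du = 2*w dw. When w = 0, u = 1; when w = 3, u = 10.
The integral becomes ∫ exp(u) du from 1 to 10, with antiderivative exp(u).
Back in w: F(w) = exp(w**2 + 1).
Then F(3) - F(0) = (exp(10)) - (exp(1)) = -exp(1) + exp(10).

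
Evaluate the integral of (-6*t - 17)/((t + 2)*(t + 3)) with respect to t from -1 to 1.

Factor the denominator: t**2 + 5*t + 6 = (t + 3)(t + 2).
Partial fractions: (-6*t - 17)/((t + 2)*(t + 3)) = -1/(t + 3) - 5/(t + 2).
An antiderivative is F(t) = -5*log(t + 2) - log(t + 3).
Then F(1) - F(-1) = (-5*log(3) - 2*log(2)) - (-log(2)) = -5*log(3) - log(2).

-5*log(3) - log(2)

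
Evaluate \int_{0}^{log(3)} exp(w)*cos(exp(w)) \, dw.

Let u = exp(w), so du = exp(w) dw. When w = 0, u = 1; when w = log(3), u = 3.
The integral becomes ∫ cos(u) du from 1 to 3, with antiderivative sin(u).
Back in w: F(w) = sin(exp(w)).
Then F(log(3)) - F(0) = (sin(3)) - (sin(1)) = -sin(1) + sin(3).

-sin(1) + sin(3)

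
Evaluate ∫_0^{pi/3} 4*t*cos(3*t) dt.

-8/9

Integrate by parts once (u = t, dv = 4*cos(3*t) dt).
An antiderivative is F(t) = 4*t*sin(3*t)/3 + 4*cos(3*t)/9.
Then F(pi/3) - F(0) = (-4/9) - (4/9) = -8/9.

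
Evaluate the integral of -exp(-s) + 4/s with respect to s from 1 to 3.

An antiderivative is F(s) = 4*log(s) + exp(-s).
Then F(3) - F(1) = (exp(-3) + 4*log(3)) - (exp(-1)) = -exp(-1) + exp(-3) + 4*log(3).

-exp(-1) + exp(-3) + 4*log(3)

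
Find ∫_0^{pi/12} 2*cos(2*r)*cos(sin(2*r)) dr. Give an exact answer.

sin(1/2)

Let u = sin(2*r), so du = 2*cos(2*r) dr. When r = 0, u = 0; when r = pi/12, u = 1/2.
The integral becomes ∫ cos(u) du from 0 to 1/2, with antiderivative sin(u).
Back in r: F(r) = sin(sin(2*r)).
Then F(pi/12) - F(0) = (sin(1/2)) - (0) = sin(1/2).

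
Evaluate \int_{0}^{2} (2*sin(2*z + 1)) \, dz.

-cos(5) + cos(1)

Let u = 2*z + 1, so du = 2 dz. When z = 0, u = 1; when z = 2, u = 5.
The integral becomes ∫ sin(u) du from 1 to 5, with antiderivative -cos(u).
Back in z: F(z) = -cos(2*z + 1).
Then F(2) - F(0) = (-cos(5)) - (-cos(1)) = -cos(5) + cos(1).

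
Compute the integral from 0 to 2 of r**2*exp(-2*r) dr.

Integrate by parts twice (u = r^2, dv = exp(-2*r) dr).
An antiderivative is F(r) = (-2*r**2 - 2*r - 1)*exp(-2*r)/4.
Then F(2) - F(0) = (-13*exp(-4)/4) - (-1/4) = (-13 + exp(4))*exp(-4)/4.

(-13 + exp(4))*exp(-4)/4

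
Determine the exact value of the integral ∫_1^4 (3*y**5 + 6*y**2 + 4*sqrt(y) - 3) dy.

By the power rule, an antiderivative is F(y) = y**6/2 + 8*y**(3/2)/3 + 2*y**3 - 3*y.
Then F(4) - F(1) = (6556/3) - (13/6) = 13099/6.

13099/6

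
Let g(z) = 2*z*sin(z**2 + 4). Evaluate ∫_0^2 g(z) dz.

Let u = z**2 + 4, so du = 2*z dz. When z = 0, u = 4; when z = 2, u = 8.
The integral becomes ∫ sin(u) du from 4 to 8, with antiderivative -cos(u).
Back in z: F(z) = -cos(z**2 + 4).
Then F(2) - F(0) = (-cos(8)) - (-cos(4)) = cos(4) - cos(8).

cos(4) - cos(8)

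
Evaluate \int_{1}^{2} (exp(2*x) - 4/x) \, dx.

An antiderivative is F(x) = exp(2*x)/2 - 4*log(x).
Then F(2) - F(1) = (-log(16) + exp(4)/2) - (exp(2)/2) = -exp(2)/2 - log(16) + exp(4)/2.

-exp(2)/2 - log(16) + exp(4)/2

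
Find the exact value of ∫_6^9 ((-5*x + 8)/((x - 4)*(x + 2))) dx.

Factor the denominator: x**2 - 2*x - 8 = (x + 2)(x - 4).
Partial fractions: (-5*x + 8)/((x - 4)*(x + 2)) = -3/(x + 2) - 2/(x - 4).
An antiderivative is F(x) = -2*log(x - 4) - 3*log(x + 2).
Then F(9) - F(6) = (-3*log(11) - 2*log(5)) - (-11*log(2)) = -3*log(11) - 2*log(5) + 11*log(2).

-3*log(11) - 2*log(5) + 11*log(2)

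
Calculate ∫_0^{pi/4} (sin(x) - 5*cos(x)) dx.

An antiderivative is F(x) = -5*sin(x) - cos(x).
Then F(pi/4) - F(0) = (-3*sqrt(2)) - (-1) = 1 - 3*sqrt(2).

1 - 3*sqrt(2)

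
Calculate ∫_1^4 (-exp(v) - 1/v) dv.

An antiderivative is F(v) = -exp(v) - log(v).
Then F(4) - F(1) = (-exp(4) - log(4)) - (-exp(1)) = -exp(4) - log(4) + exp(1).

-exp(4) - log(4) + exp(1)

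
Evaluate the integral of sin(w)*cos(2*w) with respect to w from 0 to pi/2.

Use the identity sin(w)cos(2*w) = [sin(3*w) + sin(-w)]/2.
An antiderivative is F(w) = cos(w)/2 - cos(3*w)/6.
Then F(pi/2) - F(0) = (0) - (1/3) = -1/3.

-1/3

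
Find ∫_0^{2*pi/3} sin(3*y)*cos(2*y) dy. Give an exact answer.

Use the identity sin(3*y)cos(2*y) = [sin(5*y) + sin(y)]/2.
An antiderivative is F(y) = -cos(y)/2 - cos(5*y)/10.
Then F(2*pi/3) - F(0) = (3/10) - (-3/5) = 9/10.

9/10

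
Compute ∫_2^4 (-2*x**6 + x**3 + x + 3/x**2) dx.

-128179/28

By the power rule, an antiderivative is F(x) = -2*x**7/7 + x**4/4 + x**2/2 - 3/x.
Then F(4) - F(2) = (-129077/28) - (-449/14) = -128179/28.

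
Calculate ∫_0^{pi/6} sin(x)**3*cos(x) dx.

Let u = sin(x), so du = cos(x) dx. When x = 0, u = 0; when x = pi/6, u = 1/2.
The integral becomes ∫ u**3 du from 0 to 1/2, with antiderivative u**4/4.
Back in x: F(x) = sin(x)**4/4.
Then F(pi/6) - F(0) = (1/64) - (0) = 1/64.

1/64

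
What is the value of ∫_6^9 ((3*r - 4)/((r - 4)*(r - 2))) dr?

-log(7) - 2*log(2) + 4*log(5)

Factor the denominator: r**2 - 6*r + 8 = (r - 2)(r - 4).
Partial fractions: (3*r - 4)/((r - 4)*(r - 2)) = -1/(r - 2) + 4/(r - 4).
An antiderivative is F(r) = 4*log(r - 4) - log(r - 2).
Then F(9) - F(6) = (-log(7) + 4*log(5)) - (log(4)) = -log(7) - 2*log(2) + 4*log(5).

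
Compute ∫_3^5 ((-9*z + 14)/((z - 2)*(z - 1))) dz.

-4*log(3) - 5*log(2)

Factor the denominator: z**2 - 3*z + 2 = (z - 1)(z - 2).
Partial fractions: (-9*z + 14)/((z - 2)*(z - 1)) = -5/(z - 1) - 4/(z - 2).
An antiderivative is F(z) = -4*log(z - 2) - 5*log(z - 1).
Then F(5) - F(3) = (-10*log(2) - 4*log(3)) - (-log(32)) = -4*log(3) - 5*log(2).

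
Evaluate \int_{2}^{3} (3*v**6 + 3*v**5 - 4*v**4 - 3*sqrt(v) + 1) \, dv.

-6*sqrt(3) + 4*sqrt(2) + 73299/70

By the power rule, an antiderivative is F(v) = 3*v**7/7 + v**6/2 - 4*v**5/5 - 2*v**(3/2) + v.
Then F(3) - F(2) = (77727/70 - 6*sqrt(3)) - (2214/35 - 4*sqrt(2)) = -6*sqrt(3) + 4*sqrt(2) + 73299/70.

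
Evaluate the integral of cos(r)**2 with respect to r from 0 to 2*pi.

Use the identity cos^2(r) = (1 + cos(2*r))/2.
An antiderivative is F(r) = r/2 + sin(2*r)/4.
Then F(2*pi) - F(0) = (pi) - (0) = pi.

pi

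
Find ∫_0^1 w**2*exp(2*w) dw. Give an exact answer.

Integrate by parts twice (u = w^2, dv = exp(2*w) dw).
An antiderivative is F(w) = (2*w**2 - 2*w + 1)*exp(2*w)/4.
Then F(1) - F(0) = (exp(2)/4) - (1/4) = -1/4 + exp(2)/4.

-1/4 + exp(2)/4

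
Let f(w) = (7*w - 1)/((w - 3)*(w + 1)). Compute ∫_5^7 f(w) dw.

-2*log(3) + 9*log(2)

Factor the denominator: w**2 - 2*w - 3 = (w + 1)(w - 3).
Partial fractions: (7*w - 1)/((w - 3)*(w + 1)) = 2/(w + 1) + 5/(w - 3).
An antiderivative is F(w) = 5*log(w - 3) + 2*log(w + 1).
Then F(7) - F(5) = (16*log(2)) - (2*log(3) + 7*log(2)) = -2*log(3) + 9*log(2).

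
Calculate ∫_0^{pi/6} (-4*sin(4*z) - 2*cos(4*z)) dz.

An antiderivative is F(z) = -sin(4*z)/2 + cos(4*z).
Then F(pi/6) - F(0) = (-1/2 - sqrt(3)/4) - (1) = -3/2 - sqrt(3)/4.

-3/2 - sqrt(3)/4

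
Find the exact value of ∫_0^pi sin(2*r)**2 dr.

Use the identity sin^2(2*r) = (1 - cos(4*r))/2.
An antiderivative is F(r) = r/2 - sin(4*r)/8.
Then F(pi) - F(0) = (pi/2) - (0) = pi/2.

pi/2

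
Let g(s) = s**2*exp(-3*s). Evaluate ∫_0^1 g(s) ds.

Integrate by parts twice (u = s^2, dv = exp(-3*s) ds).
An antiderivative is F(s) = (-9*s**2 - 6*s - 2)*exp(-3*s)/27.
Then F(1) - F(0) = (-17*exp(-3)/27) - (-2/27) = 2/27 - 17*exp(-3)/27.

2/27 - 17*exp(-3)/27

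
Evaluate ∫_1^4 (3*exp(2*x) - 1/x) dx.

-3*exp(2)/2 - log(4) + 3*exp(8)/2

An antiderivative is F(x) = 3*exp(2*x)/2 - log(x).
Then F(4) - F(1) = (-log(4) + 3*exp(8)/2) - (3*exp(2)/2) = -3*exp(2)/2 - log(4) + 3*exp(8)/2.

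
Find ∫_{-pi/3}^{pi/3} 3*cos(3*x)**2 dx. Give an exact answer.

Use the identity cos^2(3*x) = (1 + cos(6*x))/2.
An antiderivative is F(x) = 3*x/2 + sin(6*x)/4.
Then F(pi/3) - F(-pi/3) = (pi/2) - (-pi/2) = pi.

pi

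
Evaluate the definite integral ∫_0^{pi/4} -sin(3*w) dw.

-1/3 - sqrt(2)/6

An antiderivative is F(w) = cos(3*w)/3.
Then F(pi/4) - F(0) = (-sqrt(2)/6) - (1/3) = -1/3 - sqrt(2)/6.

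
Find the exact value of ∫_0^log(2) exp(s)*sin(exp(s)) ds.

-cos(2) + cos(1)

Let u = exp(s), so du = exp(s) ds. When s = 0, u = 1; when s = log(2), u = 2.
The integral becomes ∫ sin(u) du from 1 to 2, with antiderivative -cos(u).
Back in s: F(s) = -cos(exp(s)).
Then F(log(2)) - F(0) = (-cos(2)) - (-cos(1)) = -cos(2) + cos(1).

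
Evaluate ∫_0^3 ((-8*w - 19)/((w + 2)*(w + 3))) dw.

Factor the denominator: w**2 + 5*w + 6 = (w + 3)(w + 2).
Partial fractions: (-8*w - 19)/((w + 2)*(w + 3)) = -5/(w + 3) - 3/(w + 2).
An antiderivative is F(w) = -3*log(w + 2) - 5*log(w + 3).
Then F(3) - F(0) = (-5*log(3) - 3*log(5) - 5*log(2)) - (-5*log(3) - 3*log(2)) = -3*log(5) - 2*log(2).

-3*log(5) - 2*log(2)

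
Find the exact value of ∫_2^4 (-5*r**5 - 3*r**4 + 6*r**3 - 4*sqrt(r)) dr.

-54248/15 + 16*sqrt(2)/3

By the power rule, an antiderivative is F(r) = -5*r**6/6 - 3*r**5/5 + 3*r**4/2 - 8*r**(3/2)/3.
Then F(4) - F(2) = (-54976/15) - (-728/15 - 16*sqrt(2)/3) = -54248/15 + 16*sqrt(2)/3.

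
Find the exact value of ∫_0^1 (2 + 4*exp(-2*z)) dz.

An antiderivative is F(z) = 2*z - 2*exp(-2*z).
Then F(1) - F(0) = (2 - 2*exp(-2)) - (-2) = 4 - 2*exp(-2).

4 - 2*exp(-2)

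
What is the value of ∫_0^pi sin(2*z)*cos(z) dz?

Use the identity sin(2*z)cos(z) = [sin(3*z) + sin(z)]/2.
An antiderivative is F(z) = -cos(z)/2 - cos(3*z)/6.
Then F(pi) - F(0) = (2/3) - (-2/3) = 4/3.

4/3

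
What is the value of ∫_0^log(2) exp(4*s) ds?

Let u = exp(s), so du = exp(s) ds. When s = 0, u = 1; when s = log(2), u = 2.
The integral becomes ∫ u**3 du from 1 to 2, with antiderivative u**4/4.
Back in s: F(s) = exp(4*s)/4.
Then F(log(2)) - F(0) = (4) - (1/4) = 15/4.

15/4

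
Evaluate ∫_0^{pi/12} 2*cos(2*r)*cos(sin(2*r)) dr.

Let u = sin(2*r), so du = 2*cos(2*r) dr. When r = 0, u = 0; when r = pi/12, u = 1/2.
The integral becomes ∫ cos(u) du from 0 to 1/2, with antiderivative sin(u).
Back in r: F(r) = sin(sin(2*r)).
Then F(pi/12) - F(0) = (sin(1/2)) - (0) = sin(1/2).

sin(1/2)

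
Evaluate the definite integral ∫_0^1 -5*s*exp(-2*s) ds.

-5/4 + 15*exp(-2)/4

Integrate by parts once (u = s, dv = -5*exp(-2*s) ds).
An antiderivative is F(s) = (10*s + 5)*exp(-2*s)/4.
Then F(1) - F(0) = (15*exp(-2)/4) - (5/4) = -5/4 + 15*exp(-2)/4.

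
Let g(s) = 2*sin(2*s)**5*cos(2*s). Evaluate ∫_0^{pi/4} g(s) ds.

1/6

Let u = sin(2*s), so du = 2*cos(2*s) ds. When s = 0, u = 0; when s = pi/4, u = 1.
The integral becomes ∫ u**5 du from 0 to 1, with antiderivative u**6/6.
Back in s: F(s) = sin(2*s)**6/6.
Then F(pi/4) - F(0) = (1/6) - (0) = 1/6.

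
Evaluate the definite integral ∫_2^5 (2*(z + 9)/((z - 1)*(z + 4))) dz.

-2*log(3) + 10*log(2)

Factor the denominator: z**2 + 3*z - 4 = (z + 4)(z - 1).
Partial fractions: 2*(z + 9)/((z - 1)*(z + 4)) = -2/(z + 4) + 4/(z - 1).
An antiderivative is F(z) = 4*log(z - 1) - 2*log(z + 4).
Then F(5) - F(2) = (-4*log(3) + 8*log(2)) - (-log(36)) = -2*log(3) + 10*log(2).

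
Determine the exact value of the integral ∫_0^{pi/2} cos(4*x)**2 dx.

Use the identity cos^2(4*x) = (1 + cos(8*x))/2.
An antiderivative is F(x) = x/2 + sin(8*x)/16.
Then F(pi/2) - F(0) = (pi/4) - (0) = pi/4.

pi/4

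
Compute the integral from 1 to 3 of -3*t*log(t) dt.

Integrate by parts once (u = ln t, dv = -3*t dt).
An antiderivative is F(t) = -3*t**2*(2*log(t) - 1)/4.
Then F(3) - F(1) = (27/4 - 27*log(3)/2) - (3/4) = 6 - 27*log(3)/2.

6 - 27*log(3)/2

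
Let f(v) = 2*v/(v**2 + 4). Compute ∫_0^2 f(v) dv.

Let u = v**2 + 4, so du = 2*v dv. When v = 0, u = 4; when v = 2, u = 8.
The integral becomes ∫ 1/u du from 4 to 8, with antiderivative log(u).
Back in v: F(v) = log(v**2 + 4).
Then F(2) - F(0) = (log(8)) - (log(4)) = log(2).

log(2)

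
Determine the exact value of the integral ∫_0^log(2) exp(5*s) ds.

Let u = exp(s), so du = exp(s) ds. When s = 0, u = 1; when s = log(2), u = 2.
The integral becomes ∫ u**4 du from 1 to 2, with antiderivative u**5/5.
Back in s: F(s) = exp(5*s)/5.
Then F(log(2)) - F(0) = (32/5) - (1/5) = 31/5.

31/5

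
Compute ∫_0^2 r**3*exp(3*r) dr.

Integrate by parts 3 times (u = r^3, dv = exp(3*r) dr).
An antiderivative is F(r) = (9*r**3 - 9*r**2 + 6*r - 2)*exp(3*r)/27.
Then F(2) - F(0) = (46*exp(6)/27) - (-2/27) = 2/27 + 46*exp(6)/27.

2/27 + 46*exp(6)/27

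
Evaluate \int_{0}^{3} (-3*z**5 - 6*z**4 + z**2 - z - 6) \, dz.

-3348/5

By the power rule, an antiderivative is F(z) = -z**6/2 - 6*z**5/5 + z**3/3 - z**2/2 - 6*z.
Then F(3) - F(0) = (-3348/5) - (0) = -3348/5.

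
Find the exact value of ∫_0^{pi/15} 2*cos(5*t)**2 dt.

sqrt(3)/20 + pi/15

Use the identity cos^2(5*t) = (1 + cos(10*t))/2.
An antiderivative is F(t) = t + sin(10*t)/10.
Then F(pi/15) - F(0) = (sqrt(3)/20 + pi/15) - (0) = sqrt(3)/20 + pi/15.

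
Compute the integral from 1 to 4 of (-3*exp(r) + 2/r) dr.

An antiderivative is F(r) = -3*exp(r) + 2*log(r).
Then F(4) - F(1) = (-3*exp(4) + log(16)) - (-3*exp(1)) = -3*exp(4) + log(16) + 3*exp(1).

-3*exp(4) + log(16) + 3*exp(1)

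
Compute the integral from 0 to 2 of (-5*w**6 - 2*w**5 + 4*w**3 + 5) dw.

-1822/21

By the power rule, an antiderivative is F(w) = -5*w**7/7 - w**6/3 + w**4 + 5*w.
Then F(2) - F(0) = (-1822/21) - (0) = -1822/21.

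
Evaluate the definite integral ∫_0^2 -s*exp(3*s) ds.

Integrate by parts once (u = s, dv = -exp(3*s) ds).
An antiderivative is F(s) = (-3*s + 1)*exp(3*s)/9.
Then F(2) - F(0) = (-5*exp(6)/9) - (1/9) = -5*exp(6)/9 - 1/9.

-5*exp(6)/9 - 1/9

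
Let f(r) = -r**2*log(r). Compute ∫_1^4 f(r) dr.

7 - 128*log(2)/3

Integrate by parts once (u = ln r, dv = -r**2 dr).
An antiderivative is F(r) = -r**3*(3*log(r) - 1)/9.
Then F(4) - F(1) = (64/9 - 128*log(2)/3) - (1/9) = 7 - 128*log(2)/3.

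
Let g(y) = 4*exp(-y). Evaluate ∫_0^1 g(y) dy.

4 - 4*exp(-1)

An antiderivative is F(y) = -4*exp(-y).
Then F(1) - F(0) = (-4*exp(-1)) - (-4) = 4 - 4*exp(-1).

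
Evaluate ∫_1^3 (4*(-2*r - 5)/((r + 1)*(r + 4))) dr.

-4*log(7) - 4*log(2) + 4*log(5)

Factor the denominator: r**2 + 5*r + 4 = (r + 4)(r + 1).
Partial fractions: 4*(-2*r - 5)/((r + 1)*(r + 4)) = -4/(r + 4) - 4/(r + 1).
An antiderivative is F(r) = -4*log(r + 1) - 4*log(r + 4).
Then F(3) - F(1) = (-4*log(7) - 8*log(2)) - (-4*log(5) - 4*log(2)) = -4*log(7) - 4*log(2) + 4*log(5).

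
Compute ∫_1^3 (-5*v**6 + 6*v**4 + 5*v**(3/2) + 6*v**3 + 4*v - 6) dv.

By the power rule, an antiderivative is F(v) = -5*v**7/7 + 2*v**(5/2) + 6*v**5/5 + 3*v**4/2 + 2*v**2 - 6*v.
Then F(3) - F(1) = (-80433/70 + 18*sqrt(3)) - (-1/70) = -40216/35 + 18*sqrt(3).

-40216/35 + 18*sqrt(3)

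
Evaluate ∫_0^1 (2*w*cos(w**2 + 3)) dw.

sin(4) - sin(3)

Let u = w**2 + 3, so du = 2*w dw. When w = 0, u = 3; when w = 1, u = 4.
The integral becomes ∫ cos(u) du from 3 to 4, with antiderivative sin(u).
Back in w: F(w) = sin(w**2 + 3).
Then F(1) - F(0) = (sin(4)) - (sin(3)) = sin(4) - sin(3).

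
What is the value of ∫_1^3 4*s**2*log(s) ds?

Integrate by parts once (u = ln s, dv = 4*s**2 ds).
An antiderivative is F(s) = 4*s**3*(3*log(s) - 1)/9.
Then F(3) - F(1) = (-12 + 36*log(3)) - (-4/9) = -104/9 + 36*log(3).

-104/9 + 36*log(3)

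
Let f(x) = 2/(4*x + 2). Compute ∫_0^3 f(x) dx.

log(7)/2

An antiderivative is F(x) = log(4*x + 2)/2.
Then F(3) - F(0) = (log(14)/2) - (log(2)/2) = log(7)/2.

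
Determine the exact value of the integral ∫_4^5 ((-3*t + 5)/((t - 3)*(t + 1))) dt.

log(25/72)

Factor the denominator: t**2 - 2*t - 3 = (t + 1)(t - 3).
Partial fractions: (-3*t + 5)/((t - 3)*(t + 1)) = -2/(t + 1) - 1/(t - 3).
An antiderivative is F(t) = -log(t - 3) - 2*log(t + 1).
Then F(5) - F(4) = (-log(72)) - (-log(25)) = log(25/72).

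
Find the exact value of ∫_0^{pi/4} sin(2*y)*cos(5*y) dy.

Use the identity sin(2*y)cos(5*y) = [sin(7*y) + sin(-3*y)]/2.
An antiderivative is F(y) = cos(3*y)/6 - cos(7*y)/14.
Then F(pi/4) - F(0) = (-5*sqrt(2)/42) - (2/21) = -5*sqrt(2)/42 - 2/21.

-5*sqrt(2)/42 - 2/21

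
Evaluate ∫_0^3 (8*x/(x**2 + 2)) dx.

Let u = x**2 + 2, so du = 2*x dx. When x = 0, u = 2; when x = 3, u = 11.
The integral becomes 4·∫ 1/u du from 2 to 11, with antiderivative 4*log(u).
Back in x: F(x) = 4*log(x**2 + 2).
Then F(3) - F(0) = (4*log(11)) - (log(16)) = -4*log(2) + 4*log(11).

-4*log(2) + 4*log(11)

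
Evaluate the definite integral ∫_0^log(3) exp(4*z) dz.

20

Let u = exp(z), so du = exp(z) dz. When z = 0, u = 1; when z = log(3), u = 3.
The integral becomes ∫ u**3 du from 1 to 3, with antiderivative u**4/4.
Back in z: F(z) = exp(4*z)/4.
Then F(log(3)) - F(0) = (81/4) - (1/4) = 20.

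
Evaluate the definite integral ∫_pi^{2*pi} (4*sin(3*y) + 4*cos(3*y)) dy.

An antiderivative is F(y) = 4*sin(3*y)/3 - 4*cos(3*y)/3.
Then F(2*pi) - F(pi) = (-4/3) - (4/3) = -8/3.

-8/3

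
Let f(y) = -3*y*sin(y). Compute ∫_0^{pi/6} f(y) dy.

Integrate by parts once (u = y, dv = -3*sin(y) dy).
An antiderivative is F(y) = 3*y*cos(y) - 3*sin(y).
Then F(pi/6) - F(0) = (-3/2 + sqrt(3)*pi/4) - (0) = -3/2 + sqrt(3)*pi/4.

-3/2 + sqrt(3)*pi/4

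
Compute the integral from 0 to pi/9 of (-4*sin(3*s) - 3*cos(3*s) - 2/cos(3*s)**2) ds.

-7*sqrt(3)/6 - 2/3

An antiderivative is F(s) = -sin(3*s) + 4*cos(3*s)/3 - 2*tan(3*s)/3.
Then F(pi/9) - F(0) = (2/3 - 7*sqrt(3)/6) - (4/3) = -7*sqrt(3)/6 - 2/3.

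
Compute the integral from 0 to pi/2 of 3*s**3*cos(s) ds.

Integrate by parts 3 times (u = s^3, dv = 3*cos(s) ds).
An antiderivative is F(s) = 3*s**3*sin(s) + 9*s**2*cos(s) - 18*s*sin(s) - 18*cos(s).
Then F(pi/2) - F(0) = (3*pi*(-24 + pi**2)/8) - (-18) = -9*pi + 3*pi**3/8 + 18.

-9*pi + 3*pi**3/8 + 18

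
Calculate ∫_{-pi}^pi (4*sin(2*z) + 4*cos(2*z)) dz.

An antiderivative is F(z) = 2*sin(2*z) - 2*cos(2*z).
Then F(pi) - F(-pi) = (-2) - (-2) = 0.

0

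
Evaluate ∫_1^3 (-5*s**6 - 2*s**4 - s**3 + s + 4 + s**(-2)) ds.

By the power rule, an antiderivative is F(s) = -5*s**7/7 - 2*s**5/5 - s**4/4 + s**2/2 + 4*s - 1/s.
Then F(3) - F(1) = (-698639/420) - (299/140) = -174884/105.

-174884/105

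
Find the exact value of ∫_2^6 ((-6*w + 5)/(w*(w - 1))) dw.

Factor the denominator: w**2 - w = w(w - 1).
Partial fractions: (-6*w + 5)/(w*(w - 1)) = -5/w - 1/(w - 1).
An antiderivative is F(w) = -5*log(w) - log(w - 1).
Then F(6) - F(2) = (-5*log(3) - 5*log(2) - log(5)) - (-log(32)) = -5*log(3) - log(5).

-5*log(3) - log(5)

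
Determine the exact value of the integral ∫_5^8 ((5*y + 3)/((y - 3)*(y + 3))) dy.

-9*log(2) + 2*log(11) + 3*log(5)

Factor the denominator: y**2 - 9 = (y + 3)(y - 3).
Partial fractions: (5*y + 3)/((y - 3)*(y + 3)) = 2/(y + 3) + 3/(y - 3).
An antiderivative is F(y) = 3*log(y - 3) + 2*log(y + 3).
Then F(8) - F(5) = (2*log(11) + 3*log(5)) - (9*log(2)) = -9*log(2) + 2*log(11) + 3*log(5).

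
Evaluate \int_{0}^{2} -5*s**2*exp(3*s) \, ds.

Integrate by parts twice (u = s^2, dv = -5*exp(3*s) ds).
An antiderivative is F(s) = (-45*s**2 + 30*s - 10)*exp(3*s)/27.
Then F(2) - F(0) = (-130*exp(6)/27) - (-10/27) = 10/27 - 130*exp(6)/27.

10/27 - 130*exp(6)/27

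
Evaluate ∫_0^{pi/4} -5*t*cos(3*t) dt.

-5*sqrt(2)*pi/24 + 5*sqrt(2)/18 + 5/9

Integrate by parts once (u = t, dv = -5*cos(3*t) dt).
An antiderivative is F(t) = -5*t*sin(3*t)/3 - 5*cos(3*t)/9.
Then F(pi/4) - F(0) = (5*sqrt(2)*(4 - 3*pi)/72) - (-5/9) = -5*sqrt(2)*pi/24 + 5*sqrt(2)/18 + 5/9.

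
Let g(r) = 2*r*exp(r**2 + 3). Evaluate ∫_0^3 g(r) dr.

-exp(3) + exp(12)

Let u = r**2 + 3, so du = 2*r dr. When r = 0, u = 3; when r = 3, u = 12.
The integral becomes ∫ exp(u) du from 3 to 12, with antiderivative exp(u).
Back in r: F(r) = exp(r**2 + 3).
Then F(3) - F(0) = (exp(12)) - (exp(3)) = -exp(3) + exp(12).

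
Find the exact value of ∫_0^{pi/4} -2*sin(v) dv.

-2 + sqrt(2)

An antiderivative is F(v) = 2*cos(v).
Then F(pi/4) - F(0) = (sqrt(2)) - (2) = -2 + sqrt(2).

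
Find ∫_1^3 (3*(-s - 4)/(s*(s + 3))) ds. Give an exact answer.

Factor the denominator: s**2 + 3*s = (s + 3)s.
Partial fractions: 3*(-s - 4)/(s*(s + 3)) = 1/(s + 3) - 4/s.
An antiderivative is F(s) = -4*log(s) + log(s + 3).
Then F(3) - F(1) = (log(2/27)) - (log(4)) = -log(54).

-log(54)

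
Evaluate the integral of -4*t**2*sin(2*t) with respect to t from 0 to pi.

Integrate by parts twice (u = t^2, dv = -4*sin(2*t) dt).
An antiderivative is F(t) = 2*t**2*cos(2*t) - 2*t*sin(2*t) - cos(2*t).
Then F(pi) - F(0) = (-1 + 2*pi**2) - (-1) = 2*pi**2.

2*pi**2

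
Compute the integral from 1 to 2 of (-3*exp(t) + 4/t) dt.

-3*exp(2) + log(16) + 3*exp(1)

An antiderivative is F(t) = -3*exp(t) + 4*log(t).
Then F(2) - F(1) = (-3*exp(2) + log(16)) - (-3*exp(1)) = -3*exp(2) + log(16) + 3*exp(1).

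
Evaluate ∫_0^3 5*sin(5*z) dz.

1 - cos(15)

Let u = 5*z, so du = 5 dz. When z = 0, u = 0; when z = 3, u = 15.
The integral becomes ∫ sin(u) du from 0 to 15, with antiderivative -cos(u).
Back in z: F(z) = -cos(5*z).
Then F(3) - F(0) = (-cos(15)) - (-1) = 1 - cos(15).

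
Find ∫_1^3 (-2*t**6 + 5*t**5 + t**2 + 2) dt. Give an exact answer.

-110/21

By the power rule, an antiderivative is F(t) = -2*t**7/7 + 5*t**6/6 + t**3/3 + 2*t.
Then F(3) - F(1) = (-33/14) - (121/42) = -110/21.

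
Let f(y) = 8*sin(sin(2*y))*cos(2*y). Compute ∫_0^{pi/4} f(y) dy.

4 - 4*cos(1)

Let u = sin(2*y), so du = 2*cos(2*y) dy. When y = 0, u = 0; when y = pi/4, u = 1.
The integral becomes 4·∫ sin(u) du from 0 to 1, with antiderivative -4*cos(u).
Back in y: F(y) = -4*cos(sin(2*y)).
Then F(pi/4) - F(0) = (-4*cos(1)) - (-4) = 4 - 4*cos(1).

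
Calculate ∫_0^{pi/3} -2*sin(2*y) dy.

-3/2

An antiderivative is F(y) = cos(2*y).
Then F(pi/3) - F(0) = (-1/2) - (1) = -3/2.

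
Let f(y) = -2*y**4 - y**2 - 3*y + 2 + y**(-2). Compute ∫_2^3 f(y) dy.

-1441/15

By the power rule, an antiderivative is F(y) = -2*y**5/5 - y**3/3 - 3*y**2/2 + 2*y - 1/y.
Then F(3) - F(2) = (-3421/30) - (-539/30) = -1441/15.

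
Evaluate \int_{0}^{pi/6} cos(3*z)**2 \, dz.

Use the identity cos^2(3*z) = (1 + cos(6*z))/2.
An antiderivative is F(z) = z/2 + sin(6*z)/12.
Then F(pi/6) - F(0) = (pi/12) - (0) = pi/12.

pi/12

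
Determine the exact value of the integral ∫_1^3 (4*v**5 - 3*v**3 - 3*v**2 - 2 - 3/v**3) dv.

By the power rule, an antiderivative is F(v) = 2*v**6/3 - 3*v**4/4 - v**3 - 2*v + 3/(2*v**2).
Then F(3) - F(1) = (4709/12) - (-19/12) = 394.

394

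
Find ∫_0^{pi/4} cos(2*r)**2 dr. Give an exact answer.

pi/8

Use the identity cos^2(2*r) = (1 + cos(4*r))/2.
An antiderivative is F(r) = r/2 + sin(4*r)/8.
Then F(pi/4) - F(0) = (pi/8) - (0) = pi/8.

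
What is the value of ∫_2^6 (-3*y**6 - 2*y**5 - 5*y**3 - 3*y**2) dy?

By the power rule, an antiderivative is F(y) = -3*y**7/7 - y**6/3 - 5*y**4/4 - y**3.
Then F(6) - F(2) = (-961524/7) - (-2188/21) = -2882384/21.

-2882384/21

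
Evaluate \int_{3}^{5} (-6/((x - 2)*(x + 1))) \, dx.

-log(4)

Factor the denominator: x**2 - x - 2 = (x + 1)(x - 2).
Partial fractions: -6/((x - 2)*(x + 1)) = 2/(x + 1) - 2/(x - 2).
An antiderivative is F(x) = -2*log(x - 2) + 2*log(x + 1).
Then F(5) - F(3) = (log(4)) - (log(16)) = -log(4).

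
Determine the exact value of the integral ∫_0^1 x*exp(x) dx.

Integrate by parts once (u = x, dv = exp(x) dx).
An antiderivative is F(x) = (x - 1)*exp(x).
Then F(1) - F(0) = (0) - (-1) = 1.

1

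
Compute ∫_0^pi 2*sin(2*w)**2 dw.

pi

Use the identity sin^2(2*w) = (1 - cos(4*w))/2.
An antiderivative is F(w) = w - sin(4*w)/4.
Then F(pi) - F(0) = (pi) - (0) = pi.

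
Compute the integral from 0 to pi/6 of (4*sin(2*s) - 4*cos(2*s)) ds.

An antiderivative is F(s) = -2*sin(2*s) - 2*cos(2*s).
Then F(pi/6) - F(0) = (-sqrt(3) - 1) - (-2) = 1 - sqrt(3).

1 - sqrt(3)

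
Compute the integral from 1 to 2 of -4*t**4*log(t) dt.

124/25 - 128*log(2)/5

Integrate by parts once (u = ln t, dv = -4*t**4 dt).
An antiderivative is F(t) = -4*t**5*(5*log(t) - 1)/25.
Then F(2) - F(1) = (128/25 - 128*log(2)/5) - (4/25) = 124/25 - 128*log(2)/5.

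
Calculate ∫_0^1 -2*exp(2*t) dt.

1 - exp(2)

An antiderivative is F(t) = -exp(2*t).
Then F(1) - F(0) = (-exp(2)) - (-1) = 1 - exp(2).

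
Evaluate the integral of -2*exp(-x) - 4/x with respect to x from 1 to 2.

-4*log(2) - 2*exp(-1) + 2*exp(-2)

An antiderivative is F(x) = -4*log(x) + 2*exp(-x).
Then F(2) - F(1) = (-4*log(2) + 2*exp(-2)) - (2*exp(-1)) = -4*log(2) - 2*exp(-1) + 2*exp(-2).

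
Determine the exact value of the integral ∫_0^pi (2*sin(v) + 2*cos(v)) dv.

An antiderivative is F(v) = 2*sin(v) - 2*cos(v).
Then F(pi) - F(0) = (2) - (-2) = 4.

4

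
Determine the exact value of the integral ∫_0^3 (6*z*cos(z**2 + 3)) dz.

Let u = z**2 + 3, so du = 2*z dz. When z = 0, u = 3; when z = 3, u = 12.
The integral becomes 3·∫ cos(u) du from 3 to 12, with antiderivative 3*sin(u).
Back in z: F(z) = 3*sin(z**2 + 3).
Then F(3) - F(0) = (3*sin(12)) - (3*sin(3)) = 3*sin(12) - 3*sin(3).

3*sin(12) - 3*sin(3)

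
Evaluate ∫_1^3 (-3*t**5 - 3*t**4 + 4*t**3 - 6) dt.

-2206/5

By the power rule, an antiderivative is F(t) = -t**6/2 - 3*t**5/5 + t**4 - 6*t.
Then F(3) - F(1) = (-4473/10) - (-61/10) = -2206/5.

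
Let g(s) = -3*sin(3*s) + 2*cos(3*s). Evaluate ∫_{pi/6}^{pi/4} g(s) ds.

-2/3 - sqrt(2)/6

An antiderivative is F(s) = 2*sin(3*s)/3 + cos(3*s).
Then F(pi/4) - F(pi/6) = (-sqrt(2)/6) - (2/3) = -2/3 - sqrt(2)/6.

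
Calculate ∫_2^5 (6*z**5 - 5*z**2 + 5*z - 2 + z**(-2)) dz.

77064/5

By the power rule, an antiderivative is F(z) = z**6 - 5*z**3/3 + 5*z**2/2 - 2*z - 1/z.
Then F(5) - F(2) = (464069/30) - (337/6) = 77064/5.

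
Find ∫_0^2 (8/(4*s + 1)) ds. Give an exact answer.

log(81)

Let u = 4*s + 1, so du = 4 ds. When s = 0, u = 1; when s = 2, u = 9.
The integral becomes 2·∫ 1/u du from 1 to 9, with antiderivative 2*log(u).
Back in s: F(s) = 2*log(4*s + 1).
Then F(2) - F(0) = (log(81)) - (0) = log(81).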